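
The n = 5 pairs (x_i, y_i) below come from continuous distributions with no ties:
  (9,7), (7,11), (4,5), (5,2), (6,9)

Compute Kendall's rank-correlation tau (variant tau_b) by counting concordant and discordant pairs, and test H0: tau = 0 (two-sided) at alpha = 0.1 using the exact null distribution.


Step 1: Enumerate the 10 unordered pairs (i,j) with i<j and classify each by sign(x_j-x_i) * sign(y_j-y_i).
  (1,2):dx=-2,dy=+4->D; (1,3):dx=-5,dy=-2->C; (1,4):dx=-4,dy=-5->C; (1,5):dx=-3,dy=+2->D
  (2,3):dx=-3,dy=-6->C; (2,4):dx=-2,dy=-9->C; (2,5):dx=-1,dy=-2->C; (3,4):dx=+1,dy=-3->D
  (3,5):dx=+2,dy=+4->C; (4,5):dx=+1,dy=+7->C
Step 2: C = 7, D = 3, total pairs = 10.
Step 3: tau = (C - D)/(n(n-1)/2) = (7 - 3)/10 = 0.400000.
Step 4: Exact two-sided p-value (enumerate n! = 120 permutations of y under H0): p = 0.483333.
Step 5: alpha = 0.1. fail to reject H0.

tau_b = 0.4000 (C=7, D=3), p = 0.483333, fail to reject H0.


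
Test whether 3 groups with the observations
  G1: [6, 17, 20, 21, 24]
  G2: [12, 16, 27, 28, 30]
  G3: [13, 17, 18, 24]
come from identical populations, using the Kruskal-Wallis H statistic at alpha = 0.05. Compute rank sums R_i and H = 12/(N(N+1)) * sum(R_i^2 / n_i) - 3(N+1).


Step 1: Combine all N = 14 observations and assign midranks.
sorted (value, group, rank): (6,G1,1), (12,G2,2), (13,G3,3), (16,G2,4), (17,G1,5.5), (17,G3,5.5), (18,G3,7), (20,G1,8), (21,G1,9), (24,G1,10.5), (24,G3,10.5), (27,G2,12), (28,G2,13), (30,G2,14)
Step 2: Sum ranks within each group.
R_1 = 34 (n_1 = 5)
R_2 = 45 (n_2 = 5)
R_3 = 26 (n_3 = 4)
Step 3: H = 12/(N(N+1)) * sum(R_i^2/n_i) - 3(N+1)
     = 12/(14*15) * (34^2/5 + 45^2/5 + 26^2/4) - 3*15
     = 0.057143 * 805.2 - 45
     = 1.011429.
Step 4: Ties present; correction factor C = 1 - 12/(14^3 - 14) = 0.995604. Corrected H = 1.011429 / 0.995604 = 1.015894.
Step 5: Under H0, H ~ chi^2(2); p-value = 0.601730.
Step 6: alpha = 0.05. fail to reject H0.

H = 1.0159, df = 2, p = 0.601730, fail to reject H0.


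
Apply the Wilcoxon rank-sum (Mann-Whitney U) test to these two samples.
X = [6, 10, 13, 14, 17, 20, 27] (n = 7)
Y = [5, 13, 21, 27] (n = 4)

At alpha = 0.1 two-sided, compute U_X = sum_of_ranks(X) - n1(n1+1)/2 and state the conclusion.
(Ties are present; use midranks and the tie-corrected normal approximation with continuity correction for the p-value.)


Step 1: Combine and sort all 11 observations; assign midranks.
sorted (value, group): (5,Y), (6,X), (10,X), (13,X), (13,Y), (14,X), (17,X), (20,X), (21,Y), (27,X), (27,Y)
ranks: 5->1, 6->2, 10->3, 13->4.5, 13->4.5, 14->6, 17->7, 20->8, 21->9, 27->10.5, 27->10.5
Step 2: Rank sum for X: R1 = 2 + 3 + 4.5 + 6 + 7 + 8 + 10.5 = 41.
Step 3: U_X = R1 - n1(n1+1)/2 = 41 - 7*8/2 = 41 - 28 = 13.
       U_Y = n1*n2 - U_X = 28 - 13 = 15.
Step 4: Ties are present, so use the tie-corrected normal approximation (with continuity correction) for the p-value.
Step 5: p-value = 0.924376; compare to alpha = 0.1. fail to reject H0.

U_X = 13, p = 0.924376, fail to reject H0 at alpha = 0.1.


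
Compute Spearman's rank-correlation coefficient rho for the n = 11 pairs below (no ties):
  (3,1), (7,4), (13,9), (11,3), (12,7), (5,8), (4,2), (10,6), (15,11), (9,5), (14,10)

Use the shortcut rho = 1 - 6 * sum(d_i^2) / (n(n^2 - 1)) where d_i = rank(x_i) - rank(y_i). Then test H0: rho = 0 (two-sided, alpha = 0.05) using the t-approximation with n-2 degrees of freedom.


Step 1: Rank x and y separately (midranks; no ties here).
rank(x): 3->1, 7->4, 13->9, 11->7, 12->8, 5->3, 4->2, 10->6, 15->11, 9->5, 14->10
rank(y): 1->1, 4->4, 9->9, 3->3, 7->7, 8->8, 2->2, 6->6, 11->11, 5->5, 10->10
Step 2: d_i = R_x(i) - R_y(i); compute d_i^2.
  (1-1)^2=0, (4-4)^2=0, (9-9)^2=0, (7-3)^2=16, (8-7)^2=1, (3-8)^2=25, (2-2)^2=0, (6-6)^2=0, (11-11)^2=0, (5-5)^2=0, (10-10)^2=0
sum(d^2) = 42.
Step 3: rho = 1 - 6*42 / (11*(11^2 - 1)) = 1 - 252/1320 = 0.809091.
Step 4: Under H0, t = rho * sqrt((n-2)/(1-rho^2)) = 4.1302 ~ t(9).
Step 5: Two-sided p-value from the t-distribution with 9 df = 0.002559.
Step 6: alpha = 0.05. reject H0.

rho = 0.8091, p = 0.002559, reject H0 at alpha = 0.05.


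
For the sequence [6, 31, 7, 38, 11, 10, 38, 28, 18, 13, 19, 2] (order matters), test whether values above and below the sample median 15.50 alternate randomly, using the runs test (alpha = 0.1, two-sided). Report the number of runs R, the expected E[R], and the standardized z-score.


Step 1: Compute median = 15.50; label A = above, B = below.
Labels in order: BABABBAAABAB  (n_A = 6, n_B = 6)
Step 2: Count runs R = 9.
Step 3: Under H0 (random ordering), E[R] = 2*n_A*n_B/(n_A+n_B) + 1 = 2*6*6/12 + 1 = 7.0000.
        Var[R] = 2*n_A*n_B*(2*n_A*n_B - n_A - n_B) / ((n_A+n_B)^2 * (n_A+n_B-1)) = 4320/1584 = 2.7273.
        SD[R] = 1.6514.
Step 4: Continuity-corrected z = (R - 0.5 - E[R]) / SD[R] = (9 - 0.5 - 7.0000) / 1.6514 = 0.9083.
Step 5: Two-sided p-value via normal approximation = 2*(1 - Phi(|z|)) = 0.363722.
Step 6: alpha = 0.1. fail to reject H0.

R = 9, z = 0.9083, p = 0.363722, fail to reject H0.


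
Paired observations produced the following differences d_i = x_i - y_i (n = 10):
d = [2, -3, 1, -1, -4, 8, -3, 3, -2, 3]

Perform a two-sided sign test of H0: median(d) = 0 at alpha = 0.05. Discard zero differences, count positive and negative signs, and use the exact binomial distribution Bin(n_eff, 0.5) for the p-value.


Step 1: Discard zero differences. Original n = 10; n_eff = number of nonzero differences = 10.
Nonzero differences (with sign): +2, -3, +1, -1, -4, +8, -3, +3, -2, +3
Step 2: Count signs: positive = 5, negative = 5.
Step 3: Under H0: P(positive) = 0.5, so the number of positives S ~ Bin(10, 0.5).
Step 4: Two-sided exact p-value = sum of Bin(10,0.5) probabilities at or below the observed probability = 1.000000.
Step 5: alpha = 0.05. fail to reject H0.

n_eff = 10, pos = 5, neg = 5, p = 1.000000, fail to reject H0.


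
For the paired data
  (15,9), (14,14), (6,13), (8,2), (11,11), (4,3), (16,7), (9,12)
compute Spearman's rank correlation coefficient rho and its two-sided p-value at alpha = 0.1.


Step 1: Rank x and y separately (midranks; no ties here).
rank(x): 15->7, 14->6, 6->2, 8->3, 11->5, 4->1, 16->8, 9->4
rank(y): 9->4, 14->8, 13->7, 2->1, 11->5, 3->2, 7->3, 12->6
Step 2: d_i = R_x(i) - R_y(i); compute d_i^2.
  (7-4)^2=9, (6-8)^2=4, (2-7)^2=25, (3-1)^2=4, (5-5)^2=0, (1-2)^2=1, (8-3)^2=25, (4-6)^2=4
sum(d^2) = 72.
Step 3: rho = 1 - 6*72 / (8*(8^2 - 1)) = 1 - 432/504 = 0.142857.
Step 4: Under H0, t = rho * sqrt((n-2)/(1-rho^2)) = 0.3536 ~ t(6).
Step 5: Two-sided p-value from the t-distribution with 6 df = 0.735765.
Step 6: alpha = 0.1. fail to reject H0.

rho = 0.1429, p = 0.735765, fail to reject H0 at alpha = 0.1.


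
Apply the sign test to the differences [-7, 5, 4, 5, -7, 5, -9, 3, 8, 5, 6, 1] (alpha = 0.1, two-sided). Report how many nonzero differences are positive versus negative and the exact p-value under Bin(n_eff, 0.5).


Step 1: Discard zero differences. Original n = 12; n_eff = number of nonzero differences = 12.
Nonzero differences (with sign): -7, +5, +4, +5, -7, +5, -9, +3, +8, +5, +6, +1
Step 2: Count signs: positive = 9, negative = 3.
Step 3: Under H0: P(positive) = 0.5, so the number of positives S ~ Bin(12, 0.5).
Step 4: Two-sided exact p-value = sum of Bin(12,0.5) probabilities at or below the observed probability = 0.145996.
Step 5: alpha = 0.1. fail to reject H0.

n_eff = 12, pos = 9, neg = 3, p = 0.145996, fail to reject H0.


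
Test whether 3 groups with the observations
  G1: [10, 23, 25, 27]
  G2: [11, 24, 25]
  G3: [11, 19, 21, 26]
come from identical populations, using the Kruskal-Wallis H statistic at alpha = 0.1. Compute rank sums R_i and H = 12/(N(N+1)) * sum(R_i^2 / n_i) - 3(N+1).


Step 1: Combine all N = 11 observations and assign midranks.
sorted (value, group, rank): (10,G1,1), (11,G2,2.5), (11,G3,2.5), (19,G3,4), (21,G3,5), (23,G1,6), (24,G2,7), (25,G1,8.5), (25,G2,8.5), (26,G3,10), (27,G1,11)
Step 2: Sum ranks within each group.
R_1 = 26.5 (n_1 = 4)
R_2 = 18 (n_2 = 3)
R_3 = 21.5 (n_3 = 4)
Step 3: H = 12/(N(N+1)) * sum(R_i^2/n_i) - 3(N+1)
     = 12/(11*12) * (26.5^2/4 + 18^2/3 + 21.5^2/4) - 3*12
     = 0.090909 * 399.125 - 36
     = 0.284091.
Step 4: Ties present; correction factor C = 1 - 12/(11^3 - 11) = 0.990909. Corrected H = 0.284091 / 0.990909 = 0.286697.
Step 5: Under H0, H ~ chi^2(2); p-value = 0.866452.
Step 6: alpha = 0.1. fail to reject H0.

H = 0.2867, df = 2, p = 0.866452, fail to reject H0.


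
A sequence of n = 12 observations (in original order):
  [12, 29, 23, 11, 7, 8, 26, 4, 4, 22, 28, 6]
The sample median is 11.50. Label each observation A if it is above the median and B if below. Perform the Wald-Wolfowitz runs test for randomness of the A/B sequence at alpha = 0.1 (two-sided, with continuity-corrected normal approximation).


Step 1: Compute median = 11.50; label A = above, B = below.
Labels in order: AAABBBABBAAB  (n_A = 6, n_B = 6)
Step 2: Count runs R = 6.
Step 3: Under H0 (random ordering), E[R] = 2*n_A*n_B/(n_A+n_B) + 1 = 2*6*6/12 + 1 = 7.0000.
        Var[R] = 2*n_A*n_B*(2*n_A*n_B - n_A - n_B) / ((n_A+n_B)^2 * (n_A+n_B-1)) = 4320/1584 = 2.7273.
        SD[R] = 1.6514.
Step 4: Continuity-corrected z = (R + 0.5 - E[R]) / SD[R] = (6 + 0.5 - 7.0000) / 1.6514 = -0.3028.
Step 5: Two-sided p-value via normal approximation = 2*(1 - Phi(|z|)) = 0.762069.
Step 6: alpha = 0.1. fail to reject H0.

R = 6, z = -0.3028, p = 0.762069, fail to reject H0.


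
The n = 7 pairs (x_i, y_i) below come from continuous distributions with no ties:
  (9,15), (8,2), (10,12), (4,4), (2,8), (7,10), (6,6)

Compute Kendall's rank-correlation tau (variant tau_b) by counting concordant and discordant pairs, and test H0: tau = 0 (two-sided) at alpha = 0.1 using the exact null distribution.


Step 1: Enumerate the 21 unordered pairs (i,j) with i<j and classify each by sign(x_j-x_i) * sign(y_j-y_i).
  (1,2):dx=-1,dy=-13->C; (1,3):dx=+1,dy=-3->D; (1,4):dx=-5,dy=-11->C; (1,5):dx=-7,dy=-7->C
  (1,6):dx=-2,dy=-5->C; (1,7):dx=-3,dy=-9->C; (2,3):dx=+2,dy=+10->C; (2,4):dx=-4,dy=+2->D
  (2,5):dx=-6,dy=+6->D; (2,6):dx=-1,dy=+8->D; (2,7):dx=-2,dy=+4->D; (3,4):dx=-6,dy=-8->C
  (3,5):dx=-8,dy=-4->C; (3,6):dx=-3,dy=-2->C; (3,7):dx=-4,dy=-6->C; (4,5):dx=-2,dy=+4->D
  (4,6):dx=+3,dy=+6->C; (4,7):dx=+2,dy=+2->C; (5,6):dx=+5,dy=+2->C; (5,7):dx=+4,dy=-2->D
  (6,7):dx=-1,dy=-4->C
Step 2: C = 14, D = 7, total pairs = 21.
Step 3: tau = (C - D)/(n(n-1)/2) = (14 - 7)/21 = 0.333333.
Step 4: Exact two-sided p-value (enumerate n! = 5040 permutations of y under H0): p = 0.381349.
Step 5: alpha = 0.1. fail to reject H0.

tau_b = 0.3333 (C=14, D=7), p = 0.381349, fail to reject H0.


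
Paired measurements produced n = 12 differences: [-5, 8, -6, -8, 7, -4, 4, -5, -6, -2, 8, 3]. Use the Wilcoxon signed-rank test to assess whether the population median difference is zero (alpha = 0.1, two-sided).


Step 1: Drop any zero differences (none here) and take |d_i|.
|d| = [5, 8, 6, 8, 7, 4, 4, 5, 6, 2, 8, 3]
Step 2: Midrank |d_i| (ties get averaged ranks).
ranks: |5|->5.5, |8|->11, |6|->7.5, |8|->11, |7|->9, |4|->3.5, |4|->3.5, |5|->5.5, |6|->7.5, |2|->1, |8|->11, |3|->2
Step 3: Attach original signs; sum ranks with positive sign and with negative sign.
W+ = 11 + 9 + 3.5 + 11 + 2 = 36.5
W- = 5.5 + 7.5 + 11 + 3.5 + 5.5 + 7.5 + 1 = 41.5
(Check: W+ + W- = 78 should equal n(n+1)/2 = 78.)
Step 4: Test statistic W = min(W+, W-) = 36.5.
Step 5: Ties in |d|, so use the tie-corrected normal approximation.
        E[W] = n(n+1)/4 = 12*13/4 = 39.
        Tie groups: |d|=4 (t=2), |d|=5 (t=2), |d|=6 (t=2), |d|=8 (t=3); sum(t^3 - t) = 42.
        Var[W] = n(n+1)(2n+1)/24 - sum(t^3-t)/48 = 3900/24 - 42/48 = 161.625.
        z = (W - E[W]) / sqrt(Var[W]) = (36.5 - 39) / 12.7132 = -0.1966.
        Two-sided p = 2*Phi(z) = 0.844104.
Step 6: alpha = 0.1. fail to reject H0.

W+ = 36.5, W- = 41.5, W = min = 36.5, p = 0.844104, fail to reject H0.


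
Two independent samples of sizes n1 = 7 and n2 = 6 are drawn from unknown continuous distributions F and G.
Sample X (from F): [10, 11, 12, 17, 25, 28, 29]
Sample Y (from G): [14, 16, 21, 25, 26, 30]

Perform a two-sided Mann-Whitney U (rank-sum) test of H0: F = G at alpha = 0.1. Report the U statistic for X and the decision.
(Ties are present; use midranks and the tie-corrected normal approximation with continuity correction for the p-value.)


Step 1: Combine and sort all 13 observations; assign midranks.
sorted (value, group): (10,X), (11,X), (12,X), (14,Y), (16,Y), (17,X), (21,Y), (25,X), (25,Y), (26,Y), (28,X), (29,X), (30,Y)
ranks: 10->1, 11->2, 12->3, 14->4, 16->5, 17->6, 21->7, 25->8.5, 25->8.5, 26->10, 28->11, 29->12, 30->13
Step 2: Rank sum for X: R1 = 1 + 2 + 3 + 6 + 8.5 + 11 + 12 = 43.5.
Step 3: U_X = R1 - n1(n1+1)/2 = 43.5 - 7*8/2 = 43.5 - 28 = 15.5.
       U_Y = n1*n2 - U_X = 42 - 15.5 = 26.5.
Step 4: Ties are present, so use the tie-corrected normal approximation (with continuity correction) for the p-value.
Step 5: p-value = 0.474443; compare to alpha = 0.1. fail to reject H0.

U_X = 15.5, p = 0.474443, fail to reject H0 at alpha = 0.1.


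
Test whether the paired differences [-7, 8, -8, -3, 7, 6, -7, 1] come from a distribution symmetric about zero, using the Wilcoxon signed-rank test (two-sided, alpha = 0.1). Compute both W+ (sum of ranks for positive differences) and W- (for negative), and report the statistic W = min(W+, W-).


Step 1: Drop any zero differences (none here) and take |d_i|.
|d| = [7, 8, 8, 3, 7, 6, 7, 1]
Step 2: Midrank |d_i| (ties get averaged ranks).
ranks: |7|->5, |8|->7.5, |8|->7.5, |3|->2, |7|->5, |6|->3, |7|->5, |1|->1
Step 3: Attach original signs; sum ranks with positive sign and with negative sign.
W+ = 7.5 + 5 + 3 + 1 = 16.5
W- = 5 + 7.5 + 2 + 5 = 19.5
(Check: W+ + W- = 36 should equal n(n+1)/2 = 36.)
Step 4: Test statistic W = min(W+, W-) = 16.5.
Step 5: Ties in |d|, so use the tie-corrected normal approximation.
        E[W] = n(n+1)/4 = 8*9/4 = 18.
        Tie groups: |d|=7 (t=3), |d|=8 (t=2); sum(t^3 - t) = 30.
        Var[W] = n(n+1)(2n+1)/24 - sum(t^3-t)/48 = 1224/24 - 30/48 = 50.375.
        z = (W - E[W]) / sqrt(Var[W]) = (16.5 - 18) / 7.0975 = -0.2113.
        Two-sided p = 2*Phi(z) = 0.832621.
Step 6: alpha = 0.1. fail to reject H0.

W+ = 16.5, W- = 19.5, W = min = 16.5, p = 0.832621, fail to reject H0.


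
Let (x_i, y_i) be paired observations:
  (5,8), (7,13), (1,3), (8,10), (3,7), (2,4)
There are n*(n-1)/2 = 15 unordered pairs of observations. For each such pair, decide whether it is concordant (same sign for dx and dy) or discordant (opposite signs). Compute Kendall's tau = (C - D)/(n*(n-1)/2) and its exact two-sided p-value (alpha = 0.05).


Step 1: Enumerate the 15 unordered pairs (i,j) with i<j and classify each by sign(x_j-x_i) * sign(y_j-y_i).
  (1,2):dx=+2,dy=+5->C; (1,3):dx=-4,dy=-5->C; (1,4):dx=+3,dy=+2->C; (1,5):dx=-2,dy=-1->C
  (1,6):dx=-3,dy=-4->C; (2,3):dx=-6,dy=-10->C; (2,4):dx=+1,dy=-3->D; (2,5):dx=-4,dy=-6->C
  (2,6):dx=-5,dy=-9->C; (3,4):dx=+7,dy=+7->C; (3,5):dx=+2,dy=+4->C; (3,6):dx=+1,dy=+1->C
  (4,5):dx=-5,dy=-3->C; (4,6):dx=-6,dy=-6->C; (5,6):dx=-1,dy=-3->C
Step 2: C = 14, D = 1, total pairs = 15.
Step 3: tau = (C - D)/(n(n-1)/2) = (14 - 1)/15 = 0.866667.
Step 4: Exact two-sided p-value (enumerate n! = 720 permutations of y under H0): p = 0.016667.
Step 5: alpha = 0.05. reject H0.

tau_b = 0.8667 (C=14, D=1), p = 0.016667, reject H0.


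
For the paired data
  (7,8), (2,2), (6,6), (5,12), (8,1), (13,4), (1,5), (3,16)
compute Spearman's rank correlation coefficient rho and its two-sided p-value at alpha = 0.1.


Step 1: Rank x and y separately (midranks; no ties here).
rank(x): 7->6, 2->2, 6->5, 5->4, 8->7, 13->8, 1->1, 3->3
rank(y): 8->6, 2->2, 6->5, 12->7, 1->1, 4->3, 5->4, 16->8
Step 2: d_i = R_x(i) - R_y(i); compute d_i^2.
  (6-6)^2=0, (2-2)^2=0, (5-5)^2=0, (4-7)^2=9, (7-1)^2=36, (8-3)^2=25, (1-4)^2=9, (3-8)^2=25
sum(d^2) = 104.
Step 3: rho = 1 - 6*104 / (8*(8^2 - 1)) = 1 - 624/504 = -0.238095.
Step 4: Under H0, t = rho * sqrt((n-2)/(1-rho^2)) = -0.6005 ~ t(6).
Step 5: Two-sided p-value from the t-distribution with 6 df = 0.570156.
Step 6: alpha = 0.1. fail to reject H0.

rho = -0.2381, p = 0.570156, fail to reject H0 at alpha = 0.1.


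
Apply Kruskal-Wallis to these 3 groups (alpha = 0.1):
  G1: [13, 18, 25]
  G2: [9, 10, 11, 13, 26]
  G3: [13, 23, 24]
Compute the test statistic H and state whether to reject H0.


Step 1: Combine all N = 11 observations and assign midranks.
sorted (value, group, rank): (9,G2,1), (10,G2,2), (11,G2,3), (13,G1,5), (13,G2,5), (13,G3,5), (18,G1,7), (23,G3,8), (24,G3,9), (25,G1,10), (26,G2,11)
Step 2: Sum ranks within each group.
R_1 = 22 (n_1 = 3)
R_2 = 22 (n_2 = 5)
R_3 = 22 (n_3 = 3)
Step 3: H = 12/(N(N+1)) * sum(R_i^2/n_i) - 3(N+1)
     = 12/(11*12) * (22^2/3 + 22^2/5 + 22^2/3) - 3*12
     = 0.090909 * 419.467 - 36
     = 2.133333.
Step 4: Ties present; correction factor C = 1 - 24/(11^3 - 11) = 0.981818. Corrected H = 2.133333 / 0.981818 = 2.172840.
Step 5: Under H0, H ~ chi^2(2); p-value = 0.337422.
Step 6: alpha = 0.1. fail to reject H0.

H = 2.1728, df = 2, p = 0.337422, fail to reject H0.


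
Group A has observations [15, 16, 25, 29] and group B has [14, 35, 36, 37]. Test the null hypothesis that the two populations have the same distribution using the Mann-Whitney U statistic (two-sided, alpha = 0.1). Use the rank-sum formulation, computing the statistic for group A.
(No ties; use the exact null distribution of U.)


Step 1: Combine and sort all 8 observations; assign midranks.
sorted (value, group): (14,Y), (15,X), (16,X), (25,X), (29,X), (35,Y), (36,Y), (37,Y)
ranks: 14->1, 15->2, 16->3, 25->4, 29->5, 35->6, 36->7, 37->8
Step 2: Rank sum for X: R1 = 2 + 3 + 4 + 5 = 14.
Step 3: U_X = R1 - n1(n1+1)/2 = 14 - 4*5/2 = 14 - 10 = 4.
       U_Y = n1*n2 - U_X = 16 - 4 = 12.
Step 4: No ties, so the exact null distribution of U (based on enumerating the C(8,4) = 70 equally likely rank assignments) gives the two-sided p-value.
Step 5: p-value = 0.342857; compare to alpha = 0.1. fail to reject H0.

U_X = 4, p = 0.342857, fail to reject H0 at alpha = 0.1.


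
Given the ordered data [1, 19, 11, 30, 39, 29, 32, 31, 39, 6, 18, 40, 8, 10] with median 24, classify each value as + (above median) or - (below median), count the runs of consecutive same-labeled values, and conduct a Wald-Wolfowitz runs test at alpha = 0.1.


Step 1: Compute median = 24; label A = above, B = below.
Labels in order: BBBAAAAAABBABB  (n_A = 7, n_B = 7)
Step 2: Count runs R = 5.
Step 3: Under H0 (random ordering), E[R] = 2*n_A*n_B/(n_A+n_B) + 1 = 2*7*7/14 + 1 = 8.0000.
        Var[R] = 2*n_A*n_B*(2*n_A*n_B - n_A - n_B) / ((n_A+n_B)^2 * (n_A+n_B-1)) = 8232/2548 = 3.2308.
        SD[R] = 1.7974.
Step 4: Continuity-corrected z = (R + 0.5 - E[R]) / SD[R] = (5 + 0.5 - 8.0000) / 1.7974 = -1.3909.
Step 5: Two-sided p-value via normal approximation = 2*(1 - Phi(|z|)) = 0.164264.
Step 6: alpha = 0.1. fail to reject H0.

R = 5, z = -1.3909, p = 0.164264, fail to reject H0.


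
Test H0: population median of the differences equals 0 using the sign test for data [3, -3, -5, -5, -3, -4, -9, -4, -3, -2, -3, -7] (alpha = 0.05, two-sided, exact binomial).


Step 1: Discard zero differences. Original n = 12; n_eff = number of nonzero differences = 12.
Nonzero differences (with sign): +3, -3, -5, -5, -3, -4, -9, -4, -3, -2, -3, -7
Step 2: Count signs: positive = 1, negative = 11.
Step 3: Under H0: P(positive) = 0.5, so the number of positives S ~ Bin(12, 0.5).
Step 4: Two-sided exact p-value = sum of Bin(12,0.5) probabilities at or below the observed probability = 0.006348.
Step 5: alpha = 0.05. reject H0.

n_eff = 12, pos = 1, neg = 11, p = 0.006348, reject H0.


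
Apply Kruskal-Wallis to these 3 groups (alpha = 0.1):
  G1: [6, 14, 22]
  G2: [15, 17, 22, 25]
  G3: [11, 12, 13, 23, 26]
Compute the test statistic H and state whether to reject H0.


Step 1: Combine all N = 12 observations and assign midranks.
sorted (value, group, rank): (6,G1,1), (11,G3,2), (12,G3,3), (13,G3,4), (14,G1,5), (15,G2,6), (17,G2,7), (22,G1,8.5), (22,G2,8.5), (23,G3,10), (25,G2,11), (26,G3,12)
Step 2: Sum ranks within each group.
R_1 = 14.5 (n_1 = 3)
R_2 = 32.5 (n_2 = 4)
R_3 = 31 (n_3 = 5)
Step 3: H = 12/(N(N+1)) * sum(R_i^2/n_i) - 3(N+1)
     = 12/(12*13) * (14.5^2/3 + 32.5^2/4 + 31^2/5) - 3*13
     = 0.076923 * 526.346 - 39
     = 1.488141.
Step 4: Ties present; correction factor C = 1 - 6/(12^3 - 12) = 0.996503. Corrected H = 1.488141 / 0.996503 = 1.493363.
Step 5: Under H0, H ~ chi^2(2); p-value = 0.473937.
Step 6: alpha = 0.1. fail to reject H0.

H = 1.4934, df = 2, p = 0.473937, fail to reject H0.


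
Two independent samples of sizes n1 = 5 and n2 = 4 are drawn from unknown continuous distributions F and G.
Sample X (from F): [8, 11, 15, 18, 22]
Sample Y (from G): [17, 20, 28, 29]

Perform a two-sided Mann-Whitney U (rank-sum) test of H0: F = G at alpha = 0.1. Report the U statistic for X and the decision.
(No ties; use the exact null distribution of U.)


Step 1: Combine and sort all 9 observations; assign midranks.
sorted (value, group): (8,X), (11,X), (15,X), (17,Y), (18,X), (20,Y), (22,X), (28,Y), (29,Y)
ranks: 8->1, 11->2, 15->3, 17->4, 18->5, 20->6, 22->7, 28->8, 29->9
Step 2: Rank sum for X: R1 = 1 + 2 + 3 + 5 + 7 = 18.
Step 3: U_X = R1 - n1(n1+1)/2 = 18 - 5*6/2 = 18 - 15 = 3.
       U_Y = n1*n2 - U_X = 20 - 3 = 17.
Step 4: No ties, so the exact null distribution of U (based on enumerating the C(9,5) = 126 equally likely rank assignments) gives the two-sided p-value.
Step 5: p-value = 0.111111; compare to alpha = 0.1. fail to reject H0.

U_X = 3, p = 0.111111, fail to reject H0 at alpha = 0.1.


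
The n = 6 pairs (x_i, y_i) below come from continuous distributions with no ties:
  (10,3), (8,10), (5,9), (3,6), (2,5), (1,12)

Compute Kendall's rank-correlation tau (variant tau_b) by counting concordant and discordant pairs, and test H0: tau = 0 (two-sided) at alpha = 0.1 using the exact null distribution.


Step 1: Enumerate the 15 unordered pairs (i,j) with i<j and classify each by sign(x_j-x_i) * sign(y_j-y_i).
  (1,2):dx=-2,dy=+7->D; (1,3):dx=-5,dy=+6->D; (1,4):dx=-7,dy=+3->D; (1,5):dx=-8,dy=+2->D
  (1,6):dx=-9,dy=+9->D; (2,3):dx=-3,dy=-1->C; (2,4):dx=-5,dy=-4->C; (2,5):dx=-6,dy=-5->C
  (2,6):dx=-7,dy=+2->D; (3,4):dx=-2,dy=-3->C; (3,5):dx=-3,dy=-4->C; (3,6):dx=-4,dy=+3->D
  (4,5):dx=-1,dy=-1->C; (4,6):dx=-2,dy=+6->D; (5,6):dx=-1,dy=+7->D
Step 2: C = 6, D = 9, total pairs = 15.
Step 3: tau = (C - D)/(n(n-1)/2) = (6 - 9)/15 = -0.200000.
Step 4: Exact two-sided p-value (enumerate n! = 720 permutations of y under H0): p = 0.719444.
Step 5: alpha = 0.1. fail to reject H0.

tau_b = -0.2000 (C=6, D=9), p = 0.719444, fail to reject H0.


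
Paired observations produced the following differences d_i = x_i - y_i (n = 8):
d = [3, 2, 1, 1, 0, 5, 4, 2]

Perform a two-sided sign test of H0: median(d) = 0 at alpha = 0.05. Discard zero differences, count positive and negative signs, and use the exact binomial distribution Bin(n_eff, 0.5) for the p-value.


Step 1: Discard zero differences. Original n = 8; n_eff = number of nonzero differences = 7.
Nonzero differences (with sign): +3, +2, +1, +1, +5, +4, +2
Step 2: Count signs: positive = 7, negative = 0.
Step 3: Under H0: P(positive) = 0.5, so the number of positives S ~ Bin(7, 0.5).
Step 4: Two-sided exact p-value = sum of Bin(7,0.5) probabilities at or below the observed probability = 0.015625.
Step 5: alpha = 0.05. reject H0.

n_eff = 7, pos = 7, neg = 0, p = 0.015625, reject H0.


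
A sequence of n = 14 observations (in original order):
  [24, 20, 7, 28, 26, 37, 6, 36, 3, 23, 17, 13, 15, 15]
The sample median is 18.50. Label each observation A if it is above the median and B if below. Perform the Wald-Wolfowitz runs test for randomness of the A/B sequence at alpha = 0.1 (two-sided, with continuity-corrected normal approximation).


Step 1: Compute median = 18.50; label A = above, B = below.
Labels in order: AABAAABABABBBB  (n_A = 7, n_B = 7)
Step 2: Count runs R = 8.
Step 3: Under H0 (random ordering), E[R] = 2*n_A*n_B/(n_A+n_B) + 1 = 2*7*7/14 + 1 = 8.0000.
        Var[R] = 2*n_A*n_B*(2*n_A*n_B - n_A - n_B) / ((n_A+n_B)^2 * (n_A+n_B-1)) = 8232/2548 = 3.2308.
        SD[R] = 1.7974.
Step 4: R = E[R], so z = 0 with no continuity correction.
Step 5: Two-sided p-value via normal approximation = 2*(1 - Phi(|z|)) = 1.000000.
Step 6: alpha = 0.1. fail to reject H0.

R = 8, z = 0.0000, p = 1.000000, fail to reject H0.


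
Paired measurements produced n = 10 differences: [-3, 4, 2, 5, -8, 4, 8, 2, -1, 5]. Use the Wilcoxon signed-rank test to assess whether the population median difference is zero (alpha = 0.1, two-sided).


Step 1: Drop any zero differences (none here) and take |d_i|.
|d| = [3, 4, 2, 5, 8, 4, 8, 2, 1, 5]
Step 2: Midrank |d_i| (ties get averaged ranks).
ranks: |3|->4, |4|->5.5, |2|->2.5, |5|->7.5, |8|->9.5, |4|->5.5, |8|->9.5, |2|->2.5, |1|->1, |5|->7.5
Step 3: Attach original signs; sum ranks with positive sign and with negative sign.
W+ = 5.5 + 2.5 + 7.5 + 5.5 + 9.5 + 2.5 + 7.5 = 40.5
W- = 4 + 9.5 + 1 = 14.5
(Check: W+ + W- = 55 should equal n(n+1)/2 = 55.)
Step 4: Test statistic W = min(W+, W-) = 14.5.
Step 5: Ties in |d|, so use the tie-corrected normal approximation.
        E[W] = n(n+1)/4 = 10*11/4 = 27.5.
        Tie groups: |d|=2 (t=2), |d|=4 (t=2), |d|=5 (t=2), |d|=8 (t=2); sum(t^3 - t) = 24.
        Var[W] = n(n+1)(2n+1)/24 - sum(t^3-t)/48 = 2310/24 - 24/48 = 95.75.
        z = (W - E[W]) / sqrt(Var[W]) = (14.5 - 27.5) / 9.7852 = -1.3285.
        Two-sided p = 2*Phi(z) = 0.184000.
Step 6: alpha = 0.1. fail to reject H0.

W+ = 40.5, W- = 14.5, W = min = 14.5, p = 0.184000, fail to reject H0.


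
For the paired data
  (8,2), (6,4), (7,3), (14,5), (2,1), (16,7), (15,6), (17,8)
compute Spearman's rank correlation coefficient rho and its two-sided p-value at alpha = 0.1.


Step 1: Rank x and y separately (midranks; no ties here).
rank(x): 8->4, 6->2, 7->3, 14->5, 2->1, 16->7, 15->6, 17->8
rank(y): 2->2, 4->4, 3->3, 5->5, 1->1, 7->7, 6->6, 8->8
Step 2: d_i = R_x(i) - R_y(i); compute d_i^2.
  (4-2)^2=4, (2-4)^2=4, (3-3)^2=0, (5-5)^2=0, (1-1)^2=0, (7-7)^2=0, (6-6)^2=0, (8-8)^2=0
sum(d^2) = 8.
Step 3: rho = 1 - 6*8 / (8*(8^2 - 1)) = 1 - 48/504 = 0.904762.
Step 4: Under H0, t = rho * sqrt((n-2)/(1-rho^2)) = 5.2034 ~ t(6).
Step 5: Two-sided p-value from the t-distribution with 6 df = 0.002008.
Step 6: alpha = 0.1. reject H0.

rho = 0.9048, p = 0.002008, reject H0 at alpha = 0.1.


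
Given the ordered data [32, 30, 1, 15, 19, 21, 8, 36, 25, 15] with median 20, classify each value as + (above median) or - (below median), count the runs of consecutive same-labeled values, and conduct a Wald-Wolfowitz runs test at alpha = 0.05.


Step 1: Compute median = 20; label A = above, B = below.
Labels in order: AABBBABAAB  (n_A = 5, n_B = 5)
Step 2: Count runs R = 6.
Step 3: Under H0 (random ordering), E[R] = 2*n_A*n_B/(n_A+n_B) + 1 = 2*5*5/10 + 1 = 6.0000.
        Var[R] = 2*n_A*n_B*(2*n_A*n_B - n_A - n_B) / ((n_A+n_B)^2 * (n_A+n_B-1)) = 2000/900 = 2.2222.
        SD[R] = 1.4907.
Step 4: R = E[R], so z = 0 with no continuity correction.
Step 5: Two-sided p-value via normal approximation = 2*(1 - Phi(|z|)) = 1.000000.
Step 6: alpha = 0.05. fail to reject H0.

R = 6, z = 0.0000, p = 1.000000, fail to reject H0.


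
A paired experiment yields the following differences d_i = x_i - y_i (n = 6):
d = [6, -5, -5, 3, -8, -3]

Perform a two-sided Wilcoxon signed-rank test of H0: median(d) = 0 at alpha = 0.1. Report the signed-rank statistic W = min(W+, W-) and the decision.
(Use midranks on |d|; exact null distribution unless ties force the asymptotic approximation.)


Step 1: Drop any zero differences (none here) and take |d_i|.
|d| = [6, 5, 5, 3, 8, 3]
Step 2: Midrank |d_i| (ties get averaged ranks).
ranks: |6|->5, |5|->3.5, |5|->3.5, |3|->1.5, |8|->6, |3|->1.5
Step 3: Attach original signs; sum ranks with positive sign and with negative sign.
W+ = 5 + 1.5 = 6.5
W- = 3.5 + 3.5 + 6 + 1.5 = 14.5
(Check: W+ + W- = 21 should equal n(n+1)/2 = 21.)
Step 4: Test statistic W = min(W+, W-) = 6.5.
Step 5: Ties in |d|, so use the tie-corrected normal approximation.
        E[W] = n(n+1)/4 = 6*7/4 = 10.5.
        Tie groups: |d|=3 (t=2), |d|=5 (t=2); sum(t^3 - t) = 12.
        Var[W] = n(n+1)(2n+1)/24 - sum(t^3-t)/48 = 546/24 - 12/48 = 22.5.
        z = (W - E[W]) / sqrt(Var[W]) = (6.5 - 10.5) / 4.7434 = -0.8433.
        Two-sided p = 2*Phi(z) = 0.399075.
Step 6: alpha = 0.1. fail to reject H0.

W+ = 6.5, W- = 14.5, W = min = 6.5, p = 0.399075, fail to reject H0.


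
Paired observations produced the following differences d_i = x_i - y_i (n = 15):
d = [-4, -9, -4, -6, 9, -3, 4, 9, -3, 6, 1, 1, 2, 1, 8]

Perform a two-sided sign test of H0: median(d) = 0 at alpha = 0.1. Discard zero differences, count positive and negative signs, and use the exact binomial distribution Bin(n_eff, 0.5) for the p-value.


Step 1: Discard zero differences. Original n = 15; n_eff = number of nonzero differences = 15.
Nonzero differences (with sign): -4, -9, -4, -6, +9, -3, +4, +9, -3, +6, +1, +1, +2, +1, +8
Step 2: Count signs: positive = 9, negative = 6.
Step 3: Under H0: P(positive) = 0.5, so the number of positives S ~ Bin(15, 0.5).
Step 4: Two-sided exact p-value = sum of Bin(15,0.5) probabilities at or below the observed probability = 0.607239.
Step 5: alpha = 0.1. fail to reject H0.

n_eff = 15, pos = 9, neg = 6, p = 0.607239, fail to reject H0.


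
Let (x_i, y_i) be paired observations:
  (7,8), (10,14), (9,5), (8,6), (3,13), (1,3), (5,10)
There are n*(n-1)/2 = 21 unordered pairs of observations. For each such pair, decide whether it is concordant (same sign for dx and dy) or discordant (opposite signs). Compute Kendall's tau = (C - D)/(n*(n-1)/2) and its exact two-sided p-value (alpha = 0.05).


Step 1: Enumerate the 21 unordered pairs (i,j) with i<j and classify each by sign(x_j-x_i) * sign(y_j-y_i).
  (1,2):dx=+3,dy=+6->C; (1,3):dx=+2,dy=-3->D; (1,4):dx=+1,dy=-2->D; (1,5):dx=-4,dy=+5->D
  (1,6):dx=-6,dy=-5->C; (1,7):dx=-2,dy=+2->D; (2,3):dx=-1,dy=-9->C; (2,4):dx=-2,dy=-8->C
  (2,5):dx=-7,dy=-1->C; (2,6):dx=-9,dy=-11->C; (2,7):dx=-5,dy=-4->C; (3,4):dx=-1,dy=+1->D
  (3,5):dx=-6,dy=+8->D; (3,6):dx=-8,dy=-2->C; (3,7):dx=-4,dy=+5->D; (4,5):dx=-5,dy=+7->D
  (4,6):dx=-7,dy=-3->C; (4,7):dx=-3,dy=+4->D; (5,6):dx=-2,dy=-10->C; (5,7):dx=+2,dy=-3->D
  (6,7):dx=+4,dy=+7->C
Step 2: C = 11, D = 10, total pairs = 21.
Step 3: tau = (C - D)/(n(n-1)/2) = (11 - 10)/21 = 0.047619.
Step 4: Exact two-sided p-value (enumerate n! = 5040 permutations of y under H0): p = 1.000000.
Step 5: alpha = 0.05. fail to reject H0.

tau_b = 0.0476 (C=11, D=10), p = 1.000000, fail to reject H0.


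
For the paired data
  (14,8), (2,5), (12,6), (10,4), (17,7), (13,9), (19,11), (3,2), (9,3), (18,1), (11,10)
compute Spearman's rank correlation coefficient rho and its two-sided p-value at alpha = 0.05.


Step 1: Rank x and y separately (midranks; no ties here).
rank(x): 14->8, 2->1, 12->6, 10->4, 17->9, 13->7, 19->11, 3->2, 9->3, 18->10, 11->5
rank(y): 8->8, 5->5, 6->6, 4->4, 7->7, 9->9, 11->11, 2->2, 3->3, 1->1, 10->10
Step 2: d_i = R_x(i) - R_y(i); compute d_i^2.
  (8-8)^2=0, (1-5)^2=16, (6-6)^2=0, (4-4)^2=0, (9-7)^2=4, (7-9)^2=4, (11-11)^2=0, (2-2)^2=0, (3-3)^2=0, (10-1)^2=81, (5-10)^2=25
sum(d^2) = 130.
Step 3: rho = 1 - 6*130 / (11*(11^2 - 1)) = 1 - 780/1320 = 0.409091.
Step 4: Under H0, t = rho * sqrt((n-2)/(1-rho^2)) = 1.3450 ~ t(9).
Step 5: Two-sided p-value from the t-distribution with 9 df = 0.211545.
Step 6: alpha = 0.05. fail to reject H0.

rho = 0.4091, p = 0.211545, fail to reject H0 at alpha = 0.05.


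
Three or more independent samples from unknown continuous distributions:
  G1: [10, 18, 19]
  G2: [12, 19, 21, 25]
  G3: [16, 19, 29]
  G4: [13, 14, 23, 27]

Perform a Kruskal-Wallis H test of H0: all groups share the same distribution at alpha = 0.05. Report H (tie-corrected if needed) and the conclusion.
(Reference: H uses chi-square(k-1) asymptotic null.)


Step 1: Combine all N = 14 observations and assign midranks.
sorted (value, group, rank): (10,G1,1), (12,G2,2), (13,G4,3), (14,G4,4), (16,G3,5), (18,G1,6), (19,G1,8), (19,G2,8), (19,G3,8), (21,G2,10), (23,G4,11), (25,G2,12), (27,G4,13), (29,G3,14)
Step 2: Sum ranks within each group.
R_1 = 15 (n_1 = 3)
R_2 = 32 (n_2 = 4)
R_3 = 27 (n_3 = 3)
R_4 = 31 (n_4 = 4)
Step 3: H = 12/(N(N+1)) * sum(R_i^2/n_i) - 3(N+1)
     = 12/(14*15) * (15^2/3 + 32^2/4 + 27^2/3 + 31^2/4) - 3*15
     = 0.057143 * 814.25 - 45
     = 1.528571.
Step 4: Ties present; correction factor C = 1 - 24/(14^3 - 14) = 0.991209. Corrected H = 1.528571 / 0.991209 = 1.542129.
Step 5: Under H0, H ~ chi^2(3); p-value = 0.672582.
Step 6: alpha = 0.05. fail to reject H0.

H = 1.5421, df = 3, p = 0.672582, fail to reject H0.


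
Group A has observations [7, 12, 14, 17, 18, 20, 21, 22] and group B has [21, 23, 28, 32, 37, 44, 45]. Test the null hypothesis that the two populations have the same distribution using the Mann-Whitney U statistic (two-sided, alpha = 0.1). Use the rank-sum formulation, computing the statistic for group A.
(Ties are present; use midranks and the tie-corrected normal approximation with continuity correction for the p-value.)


Step 1: Combine and sort all 15 observations; assign midranks.
sorted (value, group): (7,X), (12,X), (14,X), (17,X), (18,X), (20,X), (21,X), (21,Y), (22,X), (23,Y), (28,Y), (32,Y), (37,Y), (44,Y), (45,Y)
ranks: 7->1, 12->2, 14->3, 17->4, 18->5, 20->6, 21->7.5, 21->7.5, 22->9, 23->10, 28->11, 32->12, 37->13, 44->14, 45->15
Step 2: Rank sum for X: R1 = 1 + 2 + 3 + 4 + 5 + 6 + 7.5 + 9 = 37.5.
Step 3: U_X = R1 - n1(n1+1)/2 = 37.5 - 8*9/2 = 37.5 - 36 = 1.5.
       U_Y = n1*n2 - U_X = 56 - 1.5 = 54.5.
Step 4: Ties are present, so use the tie-corrected normal approximation (with continuity correction) for the p-value.
Step 5: p-value = 0.002599; compare to alpha = 0.1. reject H0.

U_X = 1.5, p = 0.002599, reject H0 at alpha = 0.1.


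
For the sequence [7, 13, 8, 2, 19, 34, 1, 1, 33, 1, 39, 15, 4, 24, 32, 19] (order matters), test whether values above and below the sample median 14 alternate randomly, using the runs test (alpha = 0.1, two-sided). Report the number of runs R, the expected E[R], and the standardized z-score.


Step 1: Compute median = 14; label A = above, B = below.
Labels in order: BBBBAABBABAABAAA  (n_A = 8, n_B = 8)
Step 2: Count runs R = 8.
Step 3: Under H0 (random ordering), E[R] = 2*n_A*n_B/(n_A+n_B) + 1 = 2*8*8/16 + 1 = 9.0000.
        Var[R] = 2*n_A*n_B*(2*n_A*n_B - n_A - n_B) / ((n_A+n_B)^2 * (n_A+n_B-1)) = 14336/3840 = 3.7333.
        SD[R] = 1.9322.
Step 4: Continuity-corrected z = (R + 0.5 - E[R]) / SD[R] = (8 + 0.5 - 9.0000) / 1.9322 = -0.2588.
Step 5: Two-sided p-value via normal approximation = 2*(1 - Phi(|z|)) = 0.795809.
Step 6: alpha = 0.1. fail to reject H0.

R = 8, z = -0.2588, p = 0.795809, fail to reject H0.


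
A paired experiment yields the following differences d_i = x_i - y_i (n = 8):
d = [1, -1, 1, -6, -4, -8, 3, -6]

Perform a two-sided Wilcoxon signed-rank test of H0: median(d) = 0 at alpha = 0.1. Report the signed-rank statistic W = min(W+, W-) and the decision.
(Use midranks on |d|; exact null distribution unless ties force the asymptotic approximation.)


Step 1: Drop any zero differences (none here) and take |d_i|.
|d| = [1, 1, 1, 6, 4, 8, 3, 6]
Step 2: Midrank |d_i| (ties get averaged ranks).
ranks: |1|->2, |1|->2, |1|->2, |6|->6.5, |4|->5, |8|->8, |3|->4, |6|->6.5
Step 3: Attach original signs; sum ranks with positive sign and with negative sign.
W+ = 2 + 2 + 4 = 8
W- = 2 + 6.5 + 5 + 8 + 6.5 = 28
(Check: W+ + W- = 36 should equal n(n+1)/2 = 36.)
Step 4: Test statistic W = min(W+, W-) = 8.
Step 5: Ties in |d|, so use the tie-corrected normal approximation.
        E[W] = n(n+1)/4 = 8*9/4 = 18.
        Tie groups: |d|=1 (t=3), |d|=6 (t=2); sum(t^3 - t) = 30.
        Var[W] = n(n+1)(2n+1)/24 - sum(t^3-t)/48 = 1224/24 - 30/48 = 50.375.
        z = (W - E[W]) / sqrt(Var[W]) = (8 - 18) / 7.0975 = -1.4089.
        Two-sided p = 2*Phi(z) = 0.158853.
Step 6: alpha = 0.1. fail to reject H0.

W+ = 8, W- = 28, W = min = 8, p = 0.158853, fail to reject H0.


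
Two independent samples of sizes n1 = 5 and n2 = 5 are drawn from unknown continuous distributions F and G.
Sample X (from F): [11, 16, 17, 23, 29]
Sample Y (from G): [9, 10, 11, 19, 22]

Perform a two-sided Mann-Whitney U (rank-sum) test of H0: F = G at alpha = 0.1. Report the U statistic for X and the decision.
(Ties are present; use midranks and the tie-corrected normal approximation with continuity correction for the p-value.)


Step 1: Combine and sort all 10 observations; assign midranks.
sorted (value, group): (9,Y), (10,Y), (11,X), (11,Y), (16,X), (17,X), (19,Y), (22,Y), (23,X), (29,X)
ranks: 9->1, 10->2, 11->3.5, 11->3.5, 16->5, 17->6, 19->7, 22->8, 23->9, 29->10
Step 2: Rank sum for X: R1 = 3.5 + 5 + 6 + 9 + 10 = 33.5.
Step 3: U_X = R1 - n1(n1+1)/2 = 33.5 - 5*6/2 = 33.5 - 15 = 18.5.
       U_Y = n1*n2 - U_X = 25 - 18.5 = 6.5.
Step 4: Ties are present, so use the tie-corrected normal approximation (with continuity correction) for the p-value.
Step 5: p-value = 0.249153; compare to alpha = 0.1. fail to reject H0.

U_X = 18.5, p = 0.249153, fail to reject H0 at alpha = 0.1.


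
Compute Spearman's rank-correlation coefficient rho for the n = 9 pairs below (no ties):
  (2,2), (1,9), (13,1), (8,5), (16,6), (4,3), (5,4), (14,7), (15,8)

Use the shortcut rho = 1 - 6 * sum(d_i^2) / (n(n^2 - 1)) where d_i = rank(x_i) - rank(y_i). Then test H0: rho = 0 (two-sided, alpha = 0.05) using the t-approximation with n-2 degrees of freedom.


Step 1: Rank x and y separately (midranks; no ties here).
rank(x): 2->2, 1->1, 13->6, 8->5, 16->9, 4->3, 5->4, 14->7, 15->8
rank(y): 2->2, 9->9, 1->1, 5->5, 6->6, 3->3, 4->4, 7->7, 8->8
Step 2: d_i = R_x(i) - R_y(i); compute d_i^2.
  (2-2)^2=0, (1-9)^2=64, (6-1)^2=25, (5-5)^2=0, (9-6)^2=9, (3-3)^2=0, (4-4)^2=0, (7-7)^2=0, (8-8)^2=0
sum(d^2) = 98.
Step 3: rho = 1 - 6*98 / (9*(9^2 - 1)) = 1 - 588/720 = 0.183333.
Step 4: Under H0, t = rho * sqrt((n-2)/(1-rho^2)) = 0.4934 ~ t(7).
Step 5: Two-sided p-value from the t-distribution with 7 df = 0.636820.
Step 6: alpha = 0.05. fail to reject H0.

rho = 0.1833, p = 0.636820, fail to reject H0 at alpha = 0.05.


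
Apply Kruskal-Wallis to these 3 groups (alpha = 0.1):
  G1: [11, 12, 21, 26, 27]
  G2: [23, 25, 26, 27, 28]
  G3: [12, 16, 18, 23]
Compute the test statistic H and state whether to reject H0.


Step 1: Combine all N = 14 observations and assign midranks.
sorted (value, group, rank): (11,G1,1), (12,G1,2.5), (12,G3,2.5), (16,G3,4), (18,G3,5), (21,G1,6), (23,G2,7.5), (23,G3,7.5), (25,G2,9), (26,G1,10.5), (26,G2,10.5), (27,G1,12.5), (27,G2,12.5), (28,G2,14)
Step 2: Sum ranks within each group.
R_1 = 32.5 (n_1 = 5)
R_2 = 53.5 (n_2 = 5)
R_3 = 19 (n_3 = 4)
Step 3: H = 12/(N(N+1)) * sum(R_i^2/n_i) - 3(N+1)
     = 12/(14*15) * (32.5^2/5 + 53.5^2/5 + 19^2/4) - 3*15
     = 0.057143 * 873.95 - 45
     = 4.940000.
Step 4: Ties present; correction factor C = 1 - 24/(14^3 - 14) = 0.991209. Corrected H = 4.940000 / 0.991209 = 4.983814.
Step 5: Under H0, H ~ chi^2(2); p-value = 0.082752.
Step 6: alpha = 0.1. reject H0.

H = 4.9838, df = 2, p = 0.082752, reject H0.


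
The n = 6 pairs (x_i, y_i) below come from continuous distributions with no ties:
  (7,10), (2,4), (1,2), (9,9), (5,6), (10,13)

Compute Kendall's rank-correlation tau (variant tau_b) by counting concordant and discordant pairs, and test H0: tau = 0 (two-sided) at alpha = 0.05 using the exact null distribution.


Step 1: Enumerate the 15 unordered pairs (i,j) with i<j and classify each by sign(x_j-x_i) * sign(y_j-y_i).
  (1,2):dx=-5,dy=-6->C; (1,3):dx=-6,dy=-8->C; (1,4):dx=+2,dy=-1->D; (1,5):dx=-2,dy=-4->C
  (1,6):dx=+3,dy=+3->C; (2,3):dx=-1,dy=-2->C; (2,4):dx=+7,dy=+5->C; (2,5):dx=+3,dy=+2->C
  (2,6):dx=+8,dy=+9->C; (3,4):dx=+8,dy=+7->C; (3,5):dx=+4,dy=+4->C; (3,6):dx=+9,dy=+11->C
  (4,5):dx=-4,dy=-3->C; (4,6):dx=+1,dy=+4->C; (5,6):dx=+5,dy=+7->C
Step 2: C = 14, D = 1, total pairs = 15.
Step 3: tau = (C - D)/(n(n-1)/2) = (14 - 1)/15 = 0.866667.
Step 4: Exact two-sided p-value (enumerate n! = 720 permutations of y under H0): p = 0.016667.
Step 5: alpha = 0.05. reject H0.

tau_b = 0.8667 (C=14, D=1), p = 0.016667, reject H0.


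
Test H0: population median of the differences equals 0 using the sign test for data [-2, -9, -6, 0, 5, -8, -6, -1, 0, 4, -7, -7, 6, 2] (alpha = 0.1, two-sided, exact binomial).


Step 1: Discard zero differences. Original n = 14; n_eff = number of nonzero differences = 12.
Nonzero differences (with sign): -2, -9, -6, +5, -8, -6, -1, +4, -7, -7, +6, +2
Step 2: Count signs: positive = 4, negative = 8.
Step 3: Under H0: P(positive) = 0.5, so the number of positives S ~ Bin(12, 0.5).
Step 4: Two-sided exact p-value = sum of Bin(12,0.5) probabilities at or below the observed probability = 0.387695.
Step 5: alpha = 0.1. fail to reject H0.

n_eff = 12, pos = 4, neg = 8, p = 0.387695, fail to reject H0.
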